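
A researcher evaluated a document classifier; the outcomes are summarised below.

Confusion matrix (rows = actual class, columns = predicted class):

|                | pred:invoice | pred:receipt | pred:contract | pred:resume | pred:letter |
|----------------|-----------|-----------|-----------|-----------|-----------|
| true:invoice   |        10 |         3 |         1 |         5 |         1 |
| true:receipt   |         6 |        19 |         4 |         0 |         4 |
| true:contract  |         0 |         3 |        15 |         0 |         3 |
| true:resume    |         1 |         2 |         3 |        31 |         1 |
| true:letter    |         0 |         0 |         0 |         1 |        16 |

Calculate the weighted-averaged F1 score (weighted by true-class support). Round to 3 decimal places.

0.701

Per-class F1 score (2·TP/(2·TP+FP+FN)):
  invoice: TP=10, FP=6+0+1+0=7, FN=3+1+5+1=10 → 20/37 = 0.5405
  receipt: TP=19, FP=3+3+2+0=8, FN=6+4+0+4=14 → 38/60 = 0.6333
  contract: TP=15, FP=1+4+3+0=8, FN=0+3+0+3=6 → 30/44 = 0.6818
  resume: TP=31, FP=5+0+0+1=6, FN=1+2+3+1=7 → 62/75 = 0.8267
  letter: TP=16, FP=1+4+3+1=9, FN=0+0+0+1=1 → 32/42 = 0.7619
Weighted-F1 score = Σ (supportᵢ/N)·F1 scoreᵢ with N=129: (20/129)·0.5405 + (33/129)·0.6333 + (21/129)·0.6818 + (38/129)·0.8267 + (17/129)·0.7619 = 0.701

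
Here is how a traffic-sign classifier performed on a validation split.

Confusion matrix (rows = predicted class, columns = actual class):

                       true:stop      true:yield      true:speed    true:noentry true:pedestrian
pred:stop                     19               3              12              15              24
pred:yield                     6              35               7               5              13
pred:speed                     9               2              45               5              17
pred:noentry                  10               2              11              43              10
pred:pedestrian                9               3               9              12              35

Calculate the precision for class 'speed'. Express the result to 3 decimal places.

precision = TP/(TP+FP).
speed: TP=45, FP=9+2+5+17=33 → 45/78 = 0.5769

0.577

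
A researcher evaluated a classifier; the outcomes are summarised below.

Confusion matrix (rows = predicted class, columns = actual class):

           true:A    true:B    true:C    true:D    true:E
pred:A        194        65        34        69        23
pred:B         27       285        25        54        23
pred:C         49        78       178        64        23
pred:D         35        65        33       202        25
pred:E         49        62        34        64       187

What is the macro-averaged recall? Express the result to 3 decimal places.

0.552

Per-class recall (TP/(TP+FN)):
  A: TP=194, FN=27+49+35+49=160 → 194/354 = 0.5480
  B: TP=285, FN=65+78+65+62=270 → 285/555 = 0.5135
  C: TP=178, FN=34+25+33+34=126 → 178/304 = 0.5855
  D: TP=202, FN=69+54+64+64=251 → 202/453 = 0.4459
  E: TP=187, FN=23+23+23+25=94 → 187/281 = 0.6655
Macro-recall = mean = (0.5480 + 0.5135 + 0.5855 + 0.4459 + 0.6655) / 5 = 0.552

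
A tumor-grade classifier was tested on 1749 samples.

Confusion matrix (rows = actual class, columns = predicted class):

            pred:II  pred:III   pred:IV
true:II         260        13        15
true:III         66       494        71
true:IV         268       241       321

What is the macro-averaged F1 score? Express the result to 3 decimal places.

Per-class F1 score (2·TP/(2·TP+FP+FN)):
  II: TP=260, FP=66+268=334, FN=13+15=28 → 520/882 = 0.5896
  III: TP=494, FP=13+241=254, FN=66+71=137 → 988/1379 = 0.7165
  IV: TP=321, FP=15+71=86, FN=268+241=509 → 642/1237 = 0.5190
Macro-F1 score = mean = (0.5896 + 0.7165 + 0.5190) / 3 = 0.608

0.608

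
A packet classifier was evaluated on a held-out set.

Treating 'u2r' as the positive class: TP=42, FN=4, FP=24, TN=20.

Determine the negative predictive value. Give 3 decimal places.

NPV = TN/(TN+FN) = 20/(20+4) = 0.833

0.833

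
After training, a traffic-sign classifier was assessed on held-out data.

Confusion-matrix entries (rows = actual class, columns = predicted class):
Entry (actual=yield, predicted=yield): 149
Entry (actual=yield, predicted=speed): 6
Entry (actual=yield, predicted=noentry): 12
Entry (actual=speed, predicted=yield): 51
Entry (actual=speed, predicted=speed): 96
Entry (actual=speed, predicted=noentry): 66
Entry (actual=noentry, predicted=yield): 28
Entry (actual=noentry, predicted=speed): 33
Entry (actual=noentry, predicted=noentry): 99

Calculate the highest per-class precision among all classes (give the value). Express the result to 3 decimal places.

0.711

Per-class precision (TP/(TP+FP)):
  yield: TP=149, FP=51+28=79 → 149/228 = 0.6535
  speed: TP=96, FP=6+33=39 → 96/135 = 0.7111
  noentry: TP=99, FP=12+66=78 → 99/177 = 0.5593
Highest is class 'speed' with precision = 0.711.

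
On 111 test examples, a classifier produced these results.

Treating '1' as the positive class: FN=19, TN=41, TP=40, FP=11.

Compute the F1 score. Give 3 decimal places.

Precision = TP/(TP+FP) = 40/51 = 0.7843
Recall = TP/(TP+FN) = 40/59 = 0.6780
F1 = 2·TP/(2·TP+FP+FN) = 80/110 = 0.727

0.727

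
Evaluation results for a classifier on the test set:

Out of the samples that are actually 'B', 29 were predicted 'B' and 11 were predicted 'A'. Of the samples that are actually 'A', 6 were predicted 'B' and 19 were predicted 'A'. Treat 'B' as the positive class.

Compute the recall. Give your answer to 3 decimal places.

0.725

Recall = TP/(TP+FN) = 29/(29+11) = 29/40 = 0.725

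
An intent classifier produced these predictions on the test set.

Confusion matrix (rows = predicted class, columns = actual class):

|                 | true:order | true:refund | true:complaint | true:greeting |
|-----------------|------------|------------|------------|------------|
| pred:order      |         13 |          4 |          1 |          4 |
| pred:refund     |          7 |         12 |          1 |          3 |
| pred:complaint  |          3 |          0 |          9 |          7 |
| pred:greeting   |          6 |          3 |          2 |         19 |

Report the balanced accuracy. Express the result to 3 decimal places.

Balanced accuracy = mean of per-class recall.
  order: recall = 13/29 = 0.4483
  refund: recall = 12/19 = 0.6316
  complaint: recall = 9/13 = 0.6923
  greeting: recall = 19/33 = 0.5758
Mean = (0.4483 + 0.6316 + 0.6923 + 0.5758) / 4 = 0.587

0.587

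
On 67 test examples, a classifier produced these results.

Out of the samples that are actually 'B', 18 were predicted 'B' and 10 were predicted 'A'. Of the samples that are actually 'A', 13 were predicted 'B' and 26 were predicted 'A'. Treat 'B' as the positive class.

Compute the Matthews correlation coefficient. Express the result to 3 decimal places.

0.306

MCC = (TP·TN − FP·FN) / √((TP+FP)(TP+FN)(TN+FP)(TN+FN))
Numerator = 18·26 − 13·10 = 338
Denominator = √(31·28·39·36) = √1218672 = 1103.9348
MCC = 338 / 1103.9348 = 0.306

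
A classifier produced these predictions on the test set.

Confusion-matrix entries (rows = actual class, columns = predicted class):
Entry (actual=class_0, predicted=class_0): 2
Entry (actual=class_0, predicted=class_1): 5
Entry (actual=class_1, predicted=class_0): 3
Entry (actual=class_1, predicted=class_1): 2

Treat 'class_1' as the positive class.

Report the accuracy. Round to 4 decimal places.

Accuracy = (TP+TN)/N = (2+2)/12 = 0.3333

0.3333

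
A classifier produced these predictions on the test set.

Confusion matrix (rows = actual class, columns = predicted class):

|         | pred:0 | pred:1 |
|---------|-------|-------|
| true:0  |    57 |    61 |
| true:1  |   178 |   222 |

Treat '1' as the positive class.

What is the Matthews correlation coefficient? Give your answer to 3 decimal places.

0.032

MCC = (TP·TN − FP·FN) / √((TP+FP)(TP+FN)(TN+FP)(TN+FN))
Numerator = 222·57 − 61·178 = 1796
Denominator = √(283·400·118·235) = √3139036000 = 56027.1006
MCC = 1796 / 56027.1006 = 0.032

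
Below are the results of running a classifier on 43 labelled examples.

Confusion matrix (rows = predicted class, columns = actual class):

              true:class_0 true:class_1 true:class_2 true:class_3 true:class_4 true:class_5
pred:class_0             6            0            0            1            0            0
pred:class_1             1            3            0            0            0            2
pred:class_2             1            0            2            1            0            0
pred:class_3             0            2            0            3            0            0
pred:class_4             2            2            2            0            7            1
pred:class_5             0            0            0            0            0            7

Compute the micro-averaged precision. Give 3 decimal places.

0.651

Micro-averaging pools counts across classes: ΣTP=28, ΣFP=15, ΣFN=15.
Micro-precision = TP/(TP+FP) on pooled counts = 0.651 (equals overall accuracy in single-label multiclass).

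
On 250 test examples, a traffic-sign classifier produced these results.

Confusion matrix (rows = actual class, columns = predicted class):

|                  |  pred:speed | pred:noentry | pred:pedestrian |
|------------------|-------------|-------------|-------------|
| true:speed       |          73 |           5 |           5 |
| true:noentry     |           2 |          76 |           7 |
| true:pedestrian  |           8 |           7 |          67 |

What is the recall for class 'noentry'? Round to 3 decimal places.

0.894

Take TP from the diagonal, FP from the rest of the 'noentry' prediction marginal, FN from the rest of the 'noentry' actual marginal.
recall = TP/(TP+FN).
noentry: TP=76, FN=2+7=9 → 76/85 = 0.8941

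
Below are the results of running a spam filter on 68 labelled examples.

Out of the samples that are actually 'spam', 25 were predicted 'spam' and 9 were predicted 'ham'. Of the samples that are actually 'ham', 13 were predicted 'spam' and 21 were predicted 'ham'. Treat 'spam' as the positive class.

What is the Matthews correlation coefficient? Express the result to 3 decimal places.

0.355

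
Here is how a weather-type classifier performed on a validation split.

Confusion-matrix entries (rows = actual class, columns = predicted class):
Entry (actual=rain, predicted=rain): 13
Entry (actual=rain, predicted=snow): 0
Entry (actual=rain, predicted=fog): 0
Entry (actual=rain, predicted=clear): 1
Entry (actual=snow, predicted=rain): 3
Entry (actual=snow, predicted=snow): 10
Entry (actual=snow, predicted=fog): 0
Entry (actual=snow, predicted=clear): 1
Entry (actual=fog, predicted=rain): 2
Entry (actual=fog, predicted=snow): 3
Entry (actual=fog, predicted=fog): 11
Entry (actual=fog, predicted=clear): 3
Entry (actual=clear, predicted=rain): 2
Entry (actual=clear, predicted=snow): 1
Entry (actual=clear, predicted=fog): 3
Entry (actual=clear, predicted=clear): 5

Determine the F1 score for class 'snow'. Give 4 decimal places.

0.7143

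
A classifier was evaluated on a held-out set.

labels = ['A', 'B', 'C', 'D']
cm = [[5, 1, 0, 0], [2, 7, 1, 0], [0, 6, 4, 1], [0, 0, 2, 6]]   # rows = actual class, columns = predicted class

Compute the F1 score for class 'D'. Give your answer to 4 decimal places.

0.8000

F1 score = 2·TP/(2·TP+FP+FN).
D: TP=6, FP=0+0+1=1, FN=0+0+2=2 → 12/15 = 0.80000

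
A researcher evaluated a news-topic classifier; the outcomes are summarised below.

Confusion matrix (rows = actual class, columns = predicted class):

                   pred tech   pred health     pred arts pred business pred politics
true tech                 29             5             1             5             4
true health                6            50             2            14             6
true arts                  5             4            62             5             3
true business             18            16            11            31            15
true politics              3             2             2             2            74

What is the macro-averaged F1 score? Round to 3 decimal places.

0.641

Per-class F1 score (2·TP/(2·TP+FP+FN)):
  tech: TP=29, FP=6+5+18+3=32, FN=5+1+5+4=15 → 58/105 = 0.5524
  health: TP=50, FP=5+4+16+2=27, FN=6+2+14+6=28 → 100/155 = 0.6452
  arts: TP=62, FP=1+2+11+2=16, FN=5+4+5+3=17 → 124/157 = 0.7898
  business: TP=31, FP=5+14+5+2=26, FN=18+16+11+15=60 → 62/148 = 0.4189
  politics: TP=74, FP=4+6+3+15=28, FN=3+2+2+2=9 → 148/185 = 0.8000
Macro-F1 score = mean = (0.5524 + 0.6452 + 0.7898 + 0.4189 + 0.8000) / 5 = 0.641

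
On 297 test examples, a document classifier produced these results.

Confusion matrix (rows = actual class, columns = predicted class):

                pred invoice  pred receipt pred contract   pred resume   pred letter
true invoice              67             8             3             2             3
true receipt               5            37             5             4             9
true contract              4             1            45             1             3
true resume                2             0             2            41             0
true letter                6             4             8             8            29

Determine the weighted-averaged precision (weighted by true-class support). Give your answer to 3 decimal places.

Per-class precision (TP/(TP+FP)):
  invoice: TP=67, FP=5+4+2+6=17 → 67/84 = 0.7976
  receipt: TP=37, FP=8+1+0+4=13 → 37/50 = 0.7400
  contract: TP=45, FP=3+5+2+8=18 → 45/63 = 0.7143
  resume: TP=41, FP=2+4+1+8=15 → 41/56 = 0.7321
  letter: TP=29, FP=3+9+3+0=15 → 29/44 = 0.6591
Weighted-precision = Σ (supportᵢ/N)·precisionᵢ with N=297: (83/297)·0.7976 + (60/297)·0.7400 + (54/297)·0.7143 + (45/297)·0.7321 + (55/297)·0.6591 = 0.735

0.735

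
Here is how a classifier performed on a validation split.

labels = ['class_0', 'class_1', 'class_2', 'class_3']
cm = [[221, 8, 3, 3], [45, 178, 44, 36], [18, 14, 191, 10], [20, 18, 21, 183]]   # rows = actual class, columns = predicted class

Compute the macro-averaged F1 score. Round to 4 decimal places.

0.7630

Per-class F1 score (2·TP/(2·TP+FP+FN)):
  class_0: TP=221, FP=45+18+20=83, FN=8+3+3=14 → 442/539 = 0.82004
  class_1: TP=178, FP=8+14+18=40, FN=45+44+36=125 → 356/521 = 0.68330
  class_2: TP=191, FP=3+44+21=68, FN=18+14+10=42 → 382/492 = 0.77642
  class_3: TP=183, FP=3+36+10=49, FN=20+18+21=59 → 366/474 = 0.77215
Macro-F1 score = mean = (0.82004 + 0.68330 + 0.77642 + 0.77215) / 4 = 0.7630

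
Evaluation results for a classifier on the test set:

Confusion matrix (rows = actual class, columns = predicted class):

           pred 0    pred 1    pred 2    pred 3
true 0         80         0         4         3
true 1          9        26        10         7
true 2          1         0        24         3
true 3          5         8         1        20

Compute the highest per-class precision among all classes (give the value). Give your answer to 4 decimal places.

Per-class precision (TP/(TP+FP)):
  0: TP=80, FP=9+1+5=15 → 80/95 = 0.84211
  1: TP=26, FP=0+0+8=8 → 26/34 = 0.76471
  2: TP=24, FP=4+10+1=15 → 24/39 = 0.61538
  3: TP=20, FP=3+7+3=13 → 20/33 = 0.60606
Highest is class '0' with precision = 0.8421.

0.8421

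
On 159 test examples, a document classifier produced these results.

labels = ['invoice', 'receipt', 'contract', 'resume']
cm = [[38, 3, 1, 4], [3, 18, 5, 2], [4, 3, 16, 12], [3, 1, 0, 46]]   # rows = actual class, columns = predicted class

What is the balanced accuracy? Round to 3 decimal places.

0.712

Balanced accuracy = mean of per-class recall.
  invoice: recall = 38/46 = 0.8261
  receipt: recall = 18/28 = 0.6429
  contract: recall = 16/35 = 0.4571
  resume: recall = 46/50 = 0.9200
Mean = (0.8261 + 0.6429 + 0.4571 + 0.9200) / 4 = 0.712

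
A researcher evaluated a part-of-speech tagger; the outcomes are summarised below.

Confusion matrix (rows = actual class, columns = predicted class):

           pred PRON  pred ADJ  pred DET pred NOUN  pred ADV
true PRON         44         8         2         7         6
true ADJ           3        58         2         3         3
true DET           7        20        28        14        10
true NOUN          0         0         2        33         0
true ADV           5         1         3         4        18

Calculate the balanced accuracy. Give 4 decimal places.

0.6750

Balanced accuracy = mean of per-class recall.
  PRON: recall = 44/67 = 0.65672
  ADJ: recall = 58/69 = 0.84058
  DET: recall = 28/79 = 0.35443
  NOUN: recall = 33/35 = 0.94286
  ADV: recall = 18/31 = 0.58065
Mean = (0.65672 + 0.84058 + 0.35443 + 0.94286 + 0.58065) / 5 = 0.6750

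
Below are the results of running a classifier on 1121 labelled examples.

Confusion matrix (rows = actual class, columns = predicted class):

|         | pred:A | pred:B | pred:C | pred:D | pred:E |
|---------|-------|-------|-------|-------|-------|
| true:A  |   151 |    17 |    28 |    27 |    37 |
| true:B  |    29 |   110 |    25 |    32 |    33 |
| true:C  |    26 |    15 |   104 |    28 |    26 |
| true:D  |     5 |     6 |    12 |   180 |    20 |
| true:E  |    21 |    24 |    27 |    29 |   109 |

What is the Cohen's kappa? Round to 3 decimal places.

0.479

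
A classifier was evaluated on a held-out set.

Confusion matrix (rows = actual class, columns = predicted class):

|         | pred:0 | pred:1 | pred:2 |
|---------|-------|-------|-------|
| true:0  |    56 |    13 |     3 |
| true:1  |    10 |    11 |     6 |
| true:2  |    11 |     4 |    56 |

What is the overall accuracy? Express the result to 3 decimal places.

Accuracy = trace / total = (56+11+56=123) / 170 = 123/170 = 0.724

0.724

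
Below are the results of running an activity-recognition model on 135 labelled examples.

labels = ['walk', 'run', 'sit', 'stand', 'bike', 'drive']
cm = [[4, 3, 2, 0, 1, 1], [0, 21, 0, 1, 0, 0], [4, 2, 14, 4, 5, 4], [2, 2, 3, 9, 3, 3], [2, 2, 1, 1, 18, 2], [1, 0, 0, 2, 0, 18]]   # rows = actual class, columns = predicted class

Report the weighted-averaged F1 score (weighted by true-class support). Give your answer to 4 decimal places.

Per-class F1 score (2·TP/(2·TP+FP+FN)):
  walk: TP=4, FP=0+4+2+2+1=9, FN=3+2+0+1+1=7 → 8/24 = 0.33333
  run: TP=21, FP=3+2+2+2+0=9, FN=0+0+1+0+0=1 → 42/52 = 0.80769
  sit: TP=14, FP=2+0+3+1+0=6, FN=4+2+4+5+4=19 → 28/53 = 0.52830
  stand: TP=9, FP=0+1+4+1+2=8, FN=2+2+3+3+3=13 → 18/39 = 0.46154
  bike: TP=18, FP=1+0+5+3+0=9, FN=2+2+1+1+2=8 → 36/53 = 0.67925
  drive: TP=18, FP=1+0+4+3+2=10, FN=1+0+0+2+0=3 → 36/49 = 0.73469
Weighted-F1 score = Σ (supportᵢ/N)·F1 scoreᵢ with N=135: (11/135)·0.33333 + (22/135)·0.80769 + (33/135)·0.52830 + (22/135)·0.46154 + (26/135)·0.67925 + (21/135)·0.73469 = 0.6082

0.6082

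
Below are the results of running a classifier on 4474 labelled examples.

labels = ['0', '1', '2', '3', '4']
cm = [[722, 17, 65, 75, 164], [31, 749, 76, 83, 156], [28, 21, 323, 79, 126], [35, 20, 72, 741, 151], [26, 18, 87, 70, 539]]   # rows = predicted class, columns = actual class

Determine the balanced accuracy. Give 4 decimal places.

0.6931

Balanced accuracy = mean of per-class recall.
  0: recall = 722/842 = 0.85748
  1: recall = 749/825 = 0.90788
  2: recall = 323/623 = 0.51846
  3: recall = 741/1048 = 0.70706
  4: recall = 539/1136 = 0.47447
Mean = (0.85748 + 0.90788 + 0.51846 + 0.70706 + 0.47447) / 5 = 0.6931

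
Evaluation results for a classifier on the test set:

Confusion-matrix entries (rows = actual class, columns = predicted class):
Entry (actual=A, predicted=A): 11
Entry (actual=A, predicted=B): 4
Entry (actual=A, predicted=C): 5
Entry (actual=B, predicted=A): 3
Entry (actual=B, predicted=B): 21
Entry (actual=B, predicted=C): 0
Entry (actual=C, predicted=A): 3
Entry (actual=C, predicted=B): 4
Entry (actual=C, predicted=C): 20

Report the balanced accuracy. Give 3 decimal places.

0.722

Balanced accuracy = mean of per-class recall.
  A: recall = 11/20 = 0.5500
  B: recall = 21/24 = 0.8750
  C: recall = 20/27 = 0.7407
Mean = (0.5500 + 0.8750 + 0.7407) / 3 = 0.722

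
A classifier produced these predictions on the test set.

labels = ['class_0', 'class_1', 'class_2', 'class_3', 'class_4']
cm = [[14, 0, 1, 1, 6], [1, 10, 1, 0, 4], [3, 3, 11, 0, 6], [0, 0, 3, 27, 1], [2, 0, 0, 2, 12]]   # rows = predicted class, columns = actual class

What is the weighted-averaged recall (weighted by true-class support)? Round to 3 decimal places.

0.685

Per-class recall (TP/(TP+FN)):
  class_0: TP=14, FN=1+3+0+2=6 → 14/20 = 0.7000
  class_1: TP=10, FN=0+3+0+0=3 → 10/13 = 0.7692
  class_2: TP=11, FN=1+1+3+0=5 → 11/16 = 0.6875
  class_3: TP=27, FN=1+0+0+2=3 → 27/30 = 0.9000
  class_4: TP=12, FN=6+4+6+1=17 → 12/29 = 0.4138
Weighted-recall = Σ (supportᵢ/N)·recallᵢ with N=108: (20/108)·0.7000 + (13/108)·0.7692 + (16/108)·0.6875 + (30/108)·0.9000 + (29/108)·0.4138 = 0.685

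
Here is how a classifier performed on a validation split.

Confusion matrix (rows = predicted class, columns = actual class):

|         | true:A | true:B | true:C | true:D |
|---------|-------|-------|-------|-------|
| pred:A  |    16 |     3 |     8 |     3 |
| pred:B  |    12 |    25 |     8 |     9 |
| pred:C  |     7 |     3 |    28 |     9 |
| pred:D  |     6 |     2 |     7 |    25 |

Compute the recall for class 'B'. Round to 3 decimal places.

0.758

Treat 'B' as positive and all other classes as negative.
recall = TP/(TP+FN).
B: TP=25, FN=3+3+2=8 → 25/33 = 0.7576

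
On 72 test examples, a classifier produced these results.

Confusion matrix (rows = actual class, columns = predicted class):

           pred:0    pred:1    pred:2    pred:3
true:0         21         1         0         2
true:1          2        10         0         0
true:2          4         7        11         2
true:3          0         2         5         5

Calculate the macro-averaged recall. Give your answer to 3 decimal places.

Per-class recall (TP/(TP+FN)):
  0: TP=21, FN=1+0+2=3 → 21/24 = 0.8750
  1: TP=10, FN=2+0+0=2 → 10/12 = 0.8333
  2: TP=11, FN=4+7+2=13 → 11/24 = 0.4583
  3: TP=5, FN=0+2+5=7 → 5/12 = 0.4167
Macro-recall = mean = (0.8750 + 0.8333 + 0.4583 + 0.4167) / 4 = 0.646

0.646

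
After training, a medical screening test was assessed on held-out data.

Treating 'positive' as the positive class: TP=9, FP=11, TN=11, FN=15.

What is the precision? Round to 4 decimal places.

Precision = TP/(TP+FP) = 9/(9+11) = 9/20 = 0.4500

0.4500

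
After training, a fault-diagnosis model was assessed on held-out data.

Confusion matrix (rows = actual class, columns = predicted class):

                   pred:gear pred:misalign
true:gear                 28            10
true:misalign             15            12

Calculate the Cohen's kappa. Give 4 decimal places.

Observed agreement pₒ = trace/N = 40/65 = 0.61538
Expected agreement pₑ = Σ (rowᵢ·colᵢ)/N² = (38·43 + 27·22)/65² = 0.52734
κ = (pₒ − pₑ)/(1 − pₑ) = (0.61538 − 0.52734)/(1 − 0.52734) = 0.1863

0.1863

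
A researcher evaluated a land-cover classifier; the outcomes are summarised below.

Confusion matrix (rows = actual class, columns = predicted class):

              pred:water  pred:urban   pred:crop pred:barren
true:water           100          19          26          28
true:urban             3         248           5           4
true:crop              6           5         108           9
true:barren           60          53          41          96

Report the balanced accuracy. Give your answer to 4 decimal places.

Balanced accuracy = mean of per-class recall.
  water: recall = 100/173 = 0.57803
  urban: recall = 248/260 = 0.95385
  crop: recall = 108/128 = 0.84375
  barren: recall = 96/250 = 0.38400
Mean = (0.57803 + 0.95385 + 0.84375 + 0.38400) / 4 = 0.6899

0.6899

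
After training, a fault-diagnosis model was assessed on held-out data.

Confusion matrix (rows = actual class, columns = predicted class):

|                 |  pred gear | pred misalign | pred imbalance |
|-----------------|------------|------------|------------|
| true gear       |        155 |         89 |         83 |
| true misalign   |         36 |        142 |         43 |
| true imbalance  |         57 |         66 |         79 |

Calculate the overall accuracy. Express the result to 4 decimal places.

0.5013

Accuracy = trace / total = (155+142+79=376) / 750 = 376/750 = 0.5013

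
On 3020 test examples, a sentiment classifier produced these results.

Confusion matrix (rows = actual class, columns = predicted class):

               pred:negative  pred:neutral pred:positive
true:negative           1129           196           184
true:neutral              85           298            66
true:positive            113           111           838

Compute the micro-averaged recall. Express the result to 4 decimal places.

Micro-averaging pools counts across classes: ΣTP=2265, ΣFP=755, ΣFN=755.
Micro-recall = TP/(TP+FN) on pooled counts = 0.7500 (equals overall accuracy in single-label multiclass).

0.7500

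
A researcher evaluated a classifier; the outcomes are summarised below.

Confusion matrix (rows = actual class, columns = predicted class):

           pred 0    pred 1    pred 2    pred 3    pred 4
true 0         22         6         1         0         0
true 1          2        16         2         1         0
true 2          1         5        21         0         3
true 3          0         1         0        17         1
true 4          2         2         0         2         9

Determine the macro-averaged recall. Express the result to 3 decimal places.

Per-class recall (TP/(TP+FN)):
  0: TP=22, FN=6+1+0+0=7 → 22/29 = 0.7586
  1: TP=16, FN=2+2+1+0=5 → 16/21 = 0.7619
  2: TP=21, FN=1+5+0+3=9 → 21/30 = 0.7000
  3: TP=17, FN=0+1+0+1=2 → 17/19 = 0.8947
  4: TP=9, FN=2+2+0+2=6 → 9/15 = 0.6000
Macro-recall = mean = (0.7586 + 0.7619 + 0.7000 + 0.8947 + 0.6000) / 5 = 0.743

0.743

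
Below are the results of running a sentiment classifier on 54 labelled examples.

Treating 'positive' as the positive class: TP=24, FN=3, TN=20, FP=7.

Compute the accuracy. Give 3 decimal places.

Accuracy = (TP+TN)/N = (24+20)/54 = 0.815

0.815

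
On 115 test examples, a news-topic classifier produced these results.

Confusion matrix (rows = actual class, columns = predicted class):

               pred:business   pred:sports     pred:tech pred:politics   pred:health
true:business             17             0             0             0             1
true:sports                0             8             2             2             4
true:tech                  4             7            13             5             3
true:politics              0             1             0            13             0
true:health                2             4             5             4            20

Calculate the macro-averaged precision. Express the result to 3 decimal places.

0.609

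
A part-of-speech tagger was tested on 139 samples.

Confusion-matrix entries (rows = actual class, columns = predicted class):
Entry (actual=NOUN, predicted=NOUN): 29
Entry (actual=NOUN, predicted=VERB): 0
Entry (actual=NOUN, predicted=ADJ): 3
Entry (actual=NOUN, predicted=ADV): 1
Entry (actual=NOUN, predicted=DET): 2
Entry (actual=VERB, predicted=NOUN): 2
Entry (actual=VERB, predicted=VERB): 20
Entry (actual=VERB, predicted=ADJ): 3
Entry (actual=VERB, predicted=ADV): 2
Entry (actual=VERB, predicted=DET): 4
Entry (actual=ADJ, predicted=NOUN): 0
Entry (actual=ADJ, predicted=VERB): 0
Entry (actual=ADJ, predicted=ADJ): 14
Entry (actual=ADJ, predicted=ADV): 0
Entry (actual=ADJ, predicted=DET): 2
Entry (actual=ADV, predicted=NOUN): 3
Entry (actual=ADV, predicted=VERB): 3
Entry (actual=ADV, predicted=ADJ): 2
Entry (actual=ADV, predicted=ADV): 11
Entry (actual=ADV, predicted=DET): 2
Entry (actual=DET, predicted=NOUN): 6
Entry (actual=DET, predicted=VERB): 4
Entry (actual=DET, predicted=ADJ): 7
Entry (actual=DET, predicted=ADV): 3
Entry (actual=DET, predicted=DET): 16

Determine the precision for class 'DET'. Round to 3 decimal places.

0.615

Take TP from the diagonal, FP from the rest of the 'DET' prediction marginal, FN from the rest of the 'DET' actual marginal.
precision = TP/(TP+FP).
DET: TP=16, FP=2+4+2+2=10 → 16/26 = 0.6154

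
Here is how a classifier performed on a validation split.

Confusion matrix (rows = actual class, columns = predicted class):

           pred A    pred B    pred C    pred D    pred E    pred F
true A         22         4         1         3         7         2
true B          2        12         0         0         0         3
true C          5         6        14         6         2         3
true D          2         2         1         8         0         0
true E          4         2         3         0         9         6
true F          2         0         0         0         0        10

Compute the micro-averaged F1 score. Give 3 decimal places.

0.532

Micro-averaging pools counts across classes: ΣTP=75, ΣFP=66, ΣFN=66.
Micro-F1 score = 2·TP/(2·TP+FP+FN) on pooled counts = 0.532 (equals overall accuracy in single-label multiclass).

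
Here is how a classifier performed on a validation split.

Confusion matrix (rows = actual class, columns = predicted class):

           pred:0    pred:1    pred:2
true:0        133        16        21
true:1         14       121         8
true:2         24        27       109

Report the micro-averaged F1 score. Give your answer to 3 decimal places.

0.767

Micro-averaging pools counts across classes: ΣTP=363, ΣFP=110, ΣFN=110.
Micro-F1 score = 2·TP/(2·TP+FP+FN) on pooled counts = 0.767 (equals overall accuracy in single-label multiclass).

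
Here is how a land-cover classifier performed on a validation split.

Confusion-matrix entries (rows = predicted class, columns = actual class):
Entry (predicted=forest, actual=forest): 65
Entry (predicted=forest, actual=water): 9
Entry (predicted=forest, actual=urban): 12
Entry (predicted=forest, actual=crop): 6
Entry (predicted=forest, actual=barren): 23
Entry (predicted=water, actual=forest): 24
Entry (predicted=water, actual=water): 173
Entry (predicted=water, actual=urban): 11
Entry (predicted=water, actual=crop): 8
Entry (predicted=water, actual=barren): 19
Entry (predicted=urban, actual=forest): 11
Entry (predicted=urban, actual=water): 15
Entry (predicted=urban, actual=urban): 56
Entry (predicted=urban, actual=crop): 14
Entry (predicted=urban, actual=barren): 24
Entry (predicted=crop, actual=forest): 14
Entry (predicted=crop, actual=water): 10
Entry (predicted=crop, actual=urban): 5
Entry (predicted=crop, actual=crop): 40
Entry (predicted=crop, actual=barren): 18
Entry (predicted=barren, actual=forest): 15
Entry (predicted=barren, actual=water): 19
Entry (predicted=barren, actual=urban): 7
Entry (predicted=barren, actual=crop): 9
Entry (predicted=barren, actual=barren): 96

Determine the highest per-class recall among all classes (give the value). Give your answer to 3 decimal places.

0.765

Per-class recall (TP/(TP+FN)):
  forest: TP=65, FN=24+11+14+15=64 → 65/129 = 0.5039
  water: TP=173, FN=9+15+10+19=53 → 173/226 = 0.7655
  urban: TP=56, FN=12+11+5+7=35 → 56/91 = 0.6154
  crop: TP=40, FN=6+8+14+9=37 → 40/77 = 0.5195
  barren: TP=96, FN=23+19+24+18=84 → 96/180 = 0.5333
Highest is class 'water' with recall = 0.765.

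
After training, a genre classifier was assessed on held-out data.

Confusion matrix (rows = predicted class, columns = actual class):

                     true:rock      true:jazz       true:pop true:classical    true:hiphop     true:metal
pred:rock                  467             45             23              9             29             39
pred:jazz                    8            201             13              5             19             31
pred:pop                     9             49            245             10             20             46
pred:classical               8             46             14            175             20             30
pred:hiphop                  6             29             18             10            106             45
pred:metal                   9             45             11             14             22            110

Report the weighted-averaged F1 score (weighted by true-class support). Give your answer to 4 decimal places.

0.6431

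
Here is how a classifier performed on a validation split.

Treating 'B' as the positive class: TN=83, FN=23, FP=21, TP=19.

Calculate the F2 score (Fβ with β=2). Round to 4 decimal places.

Fβ = (1+β²)·TP / ((1+β²)·TP + β²·FN + FP), with β²=4
= 5·19 / (5·19 + 4·23 + 21) = 0.4567

0.4567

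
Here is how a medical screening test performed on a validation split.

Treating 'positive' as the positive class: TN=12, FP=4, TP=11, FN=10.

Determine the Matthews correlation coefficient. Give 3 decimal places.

0.276

MCC = (TP·TN − FP·FN) / √((TP+FP)(TP+FN)(TN+FP)(TN+FN))
Numerator = 11·12 − 4·10 = 92
Denominator = √(15·21·16·22) = √110880 = 332.9865
MCC = 92 / 332.9865 = 0.276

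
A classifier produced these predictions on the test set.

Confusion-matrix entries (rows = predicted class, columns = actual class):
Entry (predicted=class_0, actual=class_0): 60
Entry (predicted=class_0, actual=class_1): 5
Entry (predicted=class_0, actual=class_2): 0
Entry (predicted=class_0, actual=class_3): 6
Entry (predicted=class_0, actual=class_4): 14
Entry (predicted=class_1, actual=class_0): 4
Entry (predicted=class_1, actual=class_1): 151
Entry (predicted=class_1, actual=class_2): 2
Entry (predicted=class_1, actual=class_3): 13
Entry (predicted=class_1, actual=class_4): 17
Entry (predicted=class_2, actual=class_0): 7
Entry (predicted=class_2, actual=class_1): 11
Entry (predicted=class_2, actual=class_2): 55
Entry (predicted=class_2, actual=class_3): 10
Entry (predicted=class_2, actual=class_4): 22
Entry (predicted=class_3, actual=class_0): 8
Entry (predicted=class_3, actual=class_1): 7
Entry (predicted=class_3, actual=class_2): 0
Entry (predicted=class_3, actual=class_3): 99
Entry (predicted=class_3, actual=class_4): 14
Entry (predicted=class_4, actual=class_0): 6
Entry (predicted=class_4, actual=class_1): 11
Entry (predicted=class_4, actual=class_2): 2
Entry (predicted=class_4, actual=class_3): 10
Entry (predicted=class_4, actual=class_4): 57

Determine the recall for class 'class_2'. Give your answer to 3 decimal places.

One-vs-rest for 'class_2': TP = diagonal; FP = other classes predicted 'class_2'; FN = 'class_2' predicted as other.
recall = TP/(TP+FN).
class_2: TP=55, FN=0+2+0+2=4 → 55/59 = 0.9322

0.932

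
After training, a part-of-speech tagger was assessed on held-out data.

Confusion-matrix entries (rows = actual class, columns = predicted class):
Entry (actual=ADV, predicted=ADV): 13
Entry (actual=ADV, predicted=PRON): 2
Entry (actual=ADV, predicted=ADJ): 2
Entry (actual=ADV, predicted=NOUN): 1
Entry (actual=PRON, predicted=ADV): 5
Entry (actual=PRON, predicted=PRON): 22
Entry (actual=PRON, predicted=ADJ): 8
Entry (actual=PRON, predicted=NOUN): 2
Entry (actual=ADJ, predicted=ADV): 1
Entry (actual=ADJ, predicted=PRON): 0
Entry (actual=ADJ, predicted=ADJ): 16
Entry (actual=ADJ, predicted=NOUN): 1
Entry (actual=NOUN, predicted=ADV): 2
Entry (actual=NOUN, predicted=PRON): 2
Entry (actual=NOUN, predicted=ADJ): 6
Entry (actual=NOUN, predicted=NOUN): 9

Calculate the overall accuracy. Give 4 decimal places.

Accuracy = trace / total = (13+22+16+9=60) / 92 = 60/92 = 0.6522

0.6522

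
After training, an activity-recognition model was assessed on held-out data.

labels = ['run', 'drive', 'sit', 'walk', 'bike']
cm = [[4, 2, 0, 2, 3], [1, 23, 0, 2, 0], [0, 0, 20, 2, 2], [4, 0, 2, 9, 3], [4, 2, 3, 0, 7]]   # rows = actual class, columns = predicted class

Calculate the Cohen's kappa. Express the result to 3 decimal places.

0.570

Observed agreement pₒ = trace/N = 63/95 = 0.6632
Expected agreement pₑ = Σ (rowᵢ·colᵢ)/N² = (11·13 + 26·27 + 24·25 + 18·15 + 16·15)/95² = 0.2166
κ = (pₒ − pₑ)/(1 − pₑ) = (0.6632 − 0.2166)/(1 − 0.2166) = 0.570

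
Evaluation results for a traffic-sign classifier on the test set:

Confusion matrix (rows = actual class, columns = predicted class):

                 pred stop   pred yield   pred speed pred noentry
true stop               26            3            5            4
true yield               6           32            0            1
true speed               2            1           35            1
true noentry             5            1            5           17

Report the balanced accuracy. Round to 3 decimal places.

0.752

Balanced accuracy = mean of per-class recall.
  stop: recall = 26/38 = 0.6842
  yield: recall = 32/39 = 0.8205
  speed: recall = 35/39 = 0.8974
  noentry: recall = 17/28 = 0.6071
Mean = (0.6842 + 0.8205 + 0.8974 + 0.6071) / 4 = 0.752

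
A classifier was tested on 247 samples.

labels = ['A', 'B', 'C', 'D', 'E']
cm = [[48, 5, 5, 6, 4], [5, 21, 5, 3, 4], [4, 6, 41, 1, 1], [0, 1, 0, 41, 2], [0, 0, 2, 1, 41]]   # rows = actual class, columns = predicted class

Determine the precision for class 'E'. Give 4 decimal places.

One-vs-rest for 'E': TP = diagonal; FP = other classes predicted 'E'; FN = 'E' predicted as other.
precision = TP/(TP+FP).
E: TP=41, FP=4+4+1+2=11 → 41/52 = 0.78846

0.7885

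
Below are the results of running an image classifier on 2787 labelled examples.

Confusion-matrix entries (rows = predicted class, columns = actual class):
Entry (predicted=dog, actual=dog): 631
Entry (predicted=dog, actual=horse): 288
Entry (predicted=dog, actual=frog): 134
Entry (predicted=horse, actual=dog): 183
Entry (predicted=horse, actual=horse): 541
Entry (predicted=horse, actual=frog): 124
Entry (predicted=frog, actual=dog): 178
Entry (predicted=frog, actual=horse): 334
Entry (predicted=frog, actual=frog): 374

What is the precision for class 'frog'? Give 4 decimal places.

0.4221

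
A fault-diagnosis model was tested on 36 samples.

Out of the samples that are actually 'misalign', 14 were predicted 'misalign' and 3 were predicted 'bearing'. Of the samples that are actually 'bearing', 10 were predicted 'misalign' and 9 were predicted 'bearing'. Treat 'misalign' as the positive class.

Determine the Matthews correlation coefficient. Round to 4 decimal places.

MCC = (TP·TN − FP·FN) / √((TP+FP)(TP+FN)(TN+FP)(TN+FN))
Numerator = 14·9 − 10·3 = 96
Denominator = √(24·17·19·12) = √93024 = 304.9984
MCC = 96 / 304.9984 = 0.3148

0.3148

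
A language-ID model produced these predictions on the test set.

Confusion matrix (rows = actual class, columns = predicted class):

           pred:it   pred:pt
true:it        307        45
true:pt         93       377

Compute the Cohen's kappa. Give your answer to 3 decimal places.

0.663

Observed agreement pₒ = trace/N = 684/822 = 0.8321
Expected agreement pₑ = Σ (rowᵢ·colᵢ)/N² = (352·400 + 470·422)/822² = 0.5019
κ = (pₒ − pₑ)/(1 − pₑ) = (0.8321 − 0.5019)/(1 − 0.5019) = 0.663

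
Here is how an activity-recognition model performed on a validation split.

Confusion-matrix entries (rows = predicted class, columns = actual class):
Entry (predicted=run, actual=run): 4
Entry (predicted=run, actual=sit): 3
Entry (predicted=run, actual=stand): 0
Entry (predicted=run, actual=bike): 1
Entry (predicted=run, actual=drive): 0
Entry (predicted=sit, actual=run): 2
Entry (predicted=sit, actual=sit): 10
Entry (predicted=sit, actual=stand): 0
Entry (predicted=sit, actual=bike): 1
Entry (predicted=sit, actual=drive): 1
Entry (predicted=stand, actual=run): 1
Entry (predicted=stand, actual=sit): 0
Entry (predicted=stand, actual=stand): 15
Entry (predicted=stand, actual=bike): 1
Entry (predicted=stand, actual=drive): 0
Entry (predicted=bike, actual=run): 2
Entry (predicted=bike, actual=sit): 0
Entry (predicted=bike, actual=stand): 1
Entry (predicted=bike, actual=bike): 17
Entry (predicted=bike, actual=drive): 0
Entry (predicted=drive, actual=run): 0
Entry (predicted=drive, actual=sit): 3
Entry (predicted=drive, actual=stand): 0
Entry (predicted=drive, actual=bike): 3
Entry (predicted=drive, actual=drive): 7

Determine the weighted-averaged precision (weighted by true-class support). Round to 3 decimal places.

Per-class precision (TP/(TP+FP)):
  run: TP=4, FP=3+0+1+0=4 → 4/8 = 0.5000
  sit: TP=10, FP=2+0+1+1=4 → 10/14 = 0.7143
  stand: TP=15, FP=1+0+1+0=2 → 15/17 = 0.8824
  bike: TP=17, FP=2+0+1+0=3 → 17/20 = 0.8500
  drive: TP=7, FP=0+3+0+3=6 → 7/13 = 0.5385
Weighted-precision = Σ (supportᵢ/N)·precisionᵢ with N=72: (9/72)·0.5000 + (16/72)·0.7143 + (16/72)·0.8824 + (23/72)·0.8500 + (8/72)·0.5385 = 0.749

0.749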